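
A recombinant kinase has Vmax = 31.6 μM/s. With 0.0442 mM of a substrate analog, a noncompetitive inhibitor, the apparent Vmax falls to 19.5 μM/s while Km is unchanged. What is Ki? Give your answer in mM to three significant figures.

Noncompetitive: Vmax,app = Vmax/α with α = 1 + [I]/Ki.
α = Vmax/Vmax,app = 31.6/19.5 = 1.621.
Ki = [I]/(α − 1) = 0.0442/0.6205 = 0.0712 mM.

0.0712 mM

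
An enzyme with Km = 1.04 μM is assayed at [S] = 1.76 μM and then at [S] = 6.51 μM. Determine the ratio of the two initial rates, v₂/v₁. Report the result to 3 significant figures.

Since Vmax cancels, v₂/v₁ = [S]₂(Km+[S]₁) / [S]₁(Km+[S]₂).
= 6.51×(1.04+1.76) / (1.76×(1.04+6.51)) = 18.23/13.29 = 1.37.

1.37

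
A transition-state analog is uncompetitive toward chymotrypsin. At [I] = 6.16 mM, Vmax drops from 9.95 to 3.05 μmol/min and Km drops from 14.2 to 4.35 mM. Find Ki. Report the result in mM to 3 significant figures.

Uncompetitive: Vmax,app = Vmax/α (and Km,app = Km/α) with α = 1 + [I]/Ki.
α = Vmax/Vmax,app = 9.95/3.05 = 3.262.
Since α = 1 + [I]/Ki, [I]/Ki = 3.262 − 1 = 2.262 and Ki = 6.16/2.262 = 2.72 mM.

2.72 mM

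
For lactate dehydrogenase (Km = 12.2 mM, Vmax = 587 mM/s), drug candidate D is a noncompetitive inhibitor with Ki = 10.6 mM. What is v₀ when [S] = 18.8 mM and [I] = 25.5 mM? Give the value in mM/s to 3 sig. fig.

α = 1 + [I]/Ki = 1 + 25.5/10.6 = 3.406.
For a noncompetitive inhibitor, Vmax is reduced to Vmax/α while Km is unchanged: Km,app = 12.2 mM, Vmax,app = 172 mM/s.
v = Vmax,app·[S]/(Km,app + [S]) = 172 × 18.8/(12.2 + 18.8) = 105 mM/s.

105 mM/s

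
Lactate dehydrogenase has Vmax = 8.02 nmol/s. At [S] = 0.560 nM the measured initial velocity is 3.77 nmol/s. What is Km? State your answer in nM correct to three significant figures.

0.631 nM

v/Vmax = 3.77/8.02 = 0.4701 = [S]/(Km+[S]).
So Km + [S] = [S]/0.4701 = 1.191 nM, giving Km = 1.191 − 0.560 = 0.631 nM.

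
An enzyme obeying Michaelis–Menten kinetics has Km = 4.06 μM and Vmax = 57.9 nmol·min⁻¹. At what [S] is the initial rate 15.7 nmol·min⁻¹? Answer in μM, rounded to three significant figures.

1.51 μM

Rearranging v = Vmax[S]/(Km+[S]) gives [S] = Km·v/(Vmax − v).
[S] = 4.06 × 15.7 / (57.9 − 15.7) = 63.74/42.20 = 1.51 μM.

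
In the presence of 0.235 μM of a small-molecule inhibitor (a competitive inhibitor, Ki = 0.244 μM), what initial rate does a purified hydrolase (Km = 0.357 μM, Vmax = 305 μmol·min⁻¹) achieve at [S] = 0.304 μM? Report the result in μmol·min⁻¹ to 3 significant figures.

With α = 1 + [I]/Ki = 1 + 0.235/0.244 = 1.963, the competitive rate law is v = Vmax[S] / (αKm + [S]).
v = 305×0.304 / (1.963×0.357 + 0.304) = 92.72/1.005 = 92.3 μmol·min⁻¹.

92.3 μmol·min⁻¹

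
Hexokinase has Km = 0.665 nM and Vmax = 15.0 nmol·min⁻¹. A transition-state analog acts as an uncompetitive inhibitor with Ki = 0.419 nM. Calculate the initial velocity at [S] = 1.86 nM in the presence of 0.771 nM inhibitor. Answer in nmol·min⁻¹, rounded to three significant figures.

4.69 nmol·min⁻¹

With α = 1 + [I]/Ki = 1 + 0.771/0.419 = 2.840, the uncompetitive rate law is v = (Vmax/α)·[S] / (Km/α + [S]).
v = (15.0/2.840)×1.86 / (0.665/2.840 + 1.86) = 9.824/2.094 = 4.69 nmol·min⁻¹.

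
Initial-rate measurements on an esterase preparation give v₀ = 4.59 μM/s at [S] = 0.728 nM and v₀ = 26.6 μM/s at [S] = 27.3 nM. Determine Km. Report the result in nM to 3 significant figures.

From v = Vmax[S]/(Km+[S]), each point gives Vmax = v(Km+[S])/[S].
Equating: 4.59(Km+0.728)/0.728 = 26.6(Km+27.3)/27.3.
6.305·Km + 4.59 = 0.9744·Km + 26.6, so (6.305 − 0.9744)·Km = 26.6 − 4.59.
Km = 22.01/5.331 = 4.13 nM; then Vmax = 4.59(4.13+0.728)/0.728 = 30.6 μM/s.

4.13 nM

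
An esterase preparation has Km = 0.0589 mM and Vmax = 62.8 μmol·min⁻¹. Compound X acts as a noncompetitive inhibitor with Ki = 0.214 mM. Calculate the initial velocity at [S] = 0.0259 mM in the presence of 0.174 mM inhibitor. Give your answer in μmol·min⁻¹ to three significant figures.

10.6 μmol·min⁻¹

With α = 1 + [I]/Ki = 1 + 0.174/0.214 = 1.813, the noncompetitive rate law is v = (Vmax/α)·[S] / (Km + [S]).
v = (62.8/1.813)×0.0259 / (0.0589 + 0.0259) = 0.8971/0.08480 = 10.6 μmol·min⁻¹.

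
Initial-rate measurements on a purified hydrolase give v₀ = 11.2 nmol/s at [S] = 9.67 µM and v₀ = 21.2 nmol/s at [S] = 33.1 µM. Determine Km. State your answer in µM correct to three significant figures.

In reciprocal form, 1/v = (Km/Vmax)·(1/[S]) + 1/Vmax. The two points give (1/[S], 1/v) = (0.1034, 0.08929) and (0.03021, 0.04717).
Slope = (0.08929 − 0.04717)/(0.1034 − 0.03021) = 0.5753; intercept = 0.08929 − 0.5753×0.1034 = 0.02979.
Vmax = 1/intercept = 33.6 nmol/s; Km = slope × Vmax = 0.5753 × 33.6 = 19.3 µM.

19.3 µM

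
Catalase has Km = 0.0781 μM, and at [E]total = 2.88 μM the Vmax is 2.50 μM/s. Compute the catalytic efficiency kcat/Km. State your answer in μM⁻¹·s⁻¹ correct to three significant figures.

kcat = Vmax/[E]total = 2.50/2.88 = 0.868 s⁻¹.
kcat/Km = 0.868/0.0781 = 11.1 μM⁻¹·s⁻¹.

11.1 μM⁻¹·s⁻¹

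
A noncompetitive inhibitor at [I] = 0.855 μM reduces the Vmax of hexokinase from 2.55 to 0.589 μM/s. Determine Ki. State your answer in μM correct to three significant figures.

Noncompetitive: Vmax,app = Vmax/α with α = 1 + [I]/Ki.
α = Vmax/Vmax,app = 2.55/0.589 = 4.329.
Since α = 1 + [I]/Ki, [I]/Ki = 4.329 − 1 = 3.329 and Ki = 0.855/3.329 = 0.257 μM.

0.257 μM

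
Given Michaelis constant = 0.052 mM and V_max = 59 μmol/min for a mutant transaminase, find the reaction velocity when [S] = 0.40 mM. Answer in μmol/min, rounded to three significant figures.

[S]/(Km+[S]) = 0.40/0.4520 = 0.8850, the fractional saturation.
v = 0.8850 × Vmax = 0.8850 × 59 = 52.2 μmol/min.

52.2 μmol/min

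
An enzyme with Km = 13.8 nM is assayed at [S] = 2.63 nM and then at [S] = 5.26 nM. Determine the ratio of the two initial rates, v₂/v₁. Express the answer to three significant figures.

1.72

Since Vmax cancels, v₂/v₁ = [S]₂(Km+[S]₁) / [S]₁(Km+[S]₂).
= 5.26×(13.8+2.63) / (2.63×(13.8+5.26)) = 86.42/50.13 = 1.72.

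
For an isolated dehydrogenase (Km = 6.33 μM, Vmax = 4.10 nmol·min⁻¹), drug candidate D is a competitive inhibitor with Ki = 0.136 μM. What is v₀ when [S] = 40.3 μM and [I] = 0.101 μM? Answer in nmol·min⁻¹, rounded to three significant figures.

3.22 nmol·min⁻¹

With α = 1 + [I]/Ki = 1 + 0.101/0.136 = 1.743, the competitive rate law is v = Vmax[S] / (αKm + [S]).
v = 4.10×40.3 / (1.743×6.33 + 40.3) = 165.2/51.33 = 3.22 nmol·min⁻¹.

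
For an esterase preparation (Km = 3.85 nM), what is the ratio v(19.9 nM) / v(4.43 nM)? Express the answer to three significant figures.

Since Vmax cancels, v₂/v₁ = [S]₂(Km+[S]₁) / [S]₁(Km+[S]₂).
= 19.9×(3.85+4.43) / (4.43×(3.85+19.9)) = 164.8/105.2 = 1.57.

1.57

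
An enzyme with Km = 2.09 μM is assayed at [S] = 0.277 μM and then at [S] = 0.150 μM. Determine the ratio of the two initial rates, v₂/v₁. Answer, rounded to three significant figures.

The fractional saturations are [S]/(Km+[S]) = 0.277/2.367 = 0.1170 and 0.150/2.240 = 0.06696.
v₂/v₁ is just their ratio: 0.06696/0.1170 = 0.572.

0.572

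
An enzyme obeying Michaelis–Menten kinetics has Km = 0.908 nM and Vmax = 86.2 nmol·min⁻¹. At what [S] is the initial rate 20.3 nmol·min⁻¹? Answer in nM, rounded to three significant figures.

0.280 nM

Rearranging v = Vmax[S]/(Km+[S]) gives [S] = Km·v/(Vmax − v).
[S] = 0.908 × 20.3 / (86.2 − 20.3) = 18.43/65.90 = 0.280 nM.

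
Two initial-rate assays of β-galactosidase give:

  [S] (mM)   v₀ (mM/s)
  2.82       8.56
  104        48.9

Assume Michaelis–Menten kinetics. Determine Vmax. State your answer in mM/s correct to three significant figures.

From v = Vmax[S]/(Km+[S]), each point gives Vmax = v(Km+[S])/[S].
Equating: 8.56(Km+2.82)/2.82 = 48.9(Km+104)/104.
3.035·Km + 8.56 = 0.4702·Km + 48.9, so (3.035 − 0.4702)·Km = 48.9 − 8.56.
Km = 40.34/2.565 = 15.7 mM; then Vmax = 8.56(15.7+2.82)/2.82 = 56.3 mM/s.

56.3 mM/s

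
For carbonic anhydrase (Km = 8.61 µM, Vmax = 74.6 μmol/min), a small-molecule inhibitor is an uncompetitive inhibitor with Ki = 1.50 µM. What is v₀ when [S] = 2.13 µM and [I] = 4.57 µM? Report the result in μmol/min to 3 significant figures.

9.22 μmol/min

With α = 1 + [I]/Ki = 1 + 4.57/1.50 = 4.047, the uncompetitive rate law is v = (Vmax/α)·[S] / (Km/α + [S]).
v = (74.6/4.047)×2.13 / (8.61/4.047 + 2.13) = 39.27/4.258 = 9.22 μmol/min.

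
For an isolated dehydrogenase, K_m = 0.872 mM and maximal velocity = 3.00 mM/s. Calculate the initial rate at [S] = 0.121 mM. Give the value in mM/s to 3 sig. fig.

[S]/(Km+[S]) = 0.121/0.9930 = 0.1219, the fractional saturation.
v = 0.1219 × Vmax = 0.1219 × 3.00 = 0.366 mM/s.

0.366 mM/s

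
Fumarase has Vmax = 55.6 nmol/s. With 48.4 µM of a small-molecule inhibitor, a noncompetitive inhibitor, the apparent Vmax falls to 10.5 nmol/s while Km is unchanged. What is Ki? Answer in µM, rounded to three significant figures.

11.3 µM

Noncompetitive: Vmax,app = Vmax/α with α = 1 + [I]/Ki.
α = Vmax/Vmax,app = 55.6/10.5 = 5.295.
Since α = 1 + [I]/Ki, [I]/Ki = 5.295 − 1 = 4.295 and Ki = 48.4/4.295 = 11.3 µM.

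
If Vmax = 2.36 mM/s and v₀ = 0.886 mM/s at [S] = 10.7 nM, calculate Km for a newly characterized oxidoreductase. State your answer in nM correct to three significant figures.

17.8 nM

v/Vmax = 0.886/2.36 = 0.3754 = [S]/(Km+[S]).
So Km + [S] = [S]/0.3754 = 28.50 nM, giving Km = 28.50 − 10.7 = 17.8 nM.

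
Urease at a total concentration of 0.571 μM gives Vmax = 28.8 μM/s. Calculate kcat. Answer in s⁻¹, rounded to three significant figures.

50.4 s⁻¹

kcat = Vmax/[E]total = 28.8 μM/s / 0.571 μM = 50.4 s⁻¹.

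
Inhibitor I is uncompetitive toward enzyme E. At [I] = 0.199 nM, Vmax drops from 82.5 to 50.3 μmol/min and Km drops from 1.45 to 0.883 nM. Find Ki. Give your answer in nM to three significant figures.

Uncompetitive: Vmax,app = Vmax/α (and Km,app = Km/α) with α = 1 + [I]/Ki.
α = Vmax/Vmax,app = 82.5/50.3 = 1.640.
Since α = 1 + [I]/Ki, [I]/Ki = 1.640 − 1 = 0.6402 and Ki = 0.199/0.6402 = 0.311 nM.

0.311 nM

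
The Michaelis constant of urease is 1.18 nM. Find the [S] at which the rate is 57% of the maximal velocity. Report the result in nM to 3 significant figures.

v/Vmax = [S]/(Km+[S]) = 0.57, so [S] = Km·0.57/(1 − 0.57) = 1.18 × 1.326.
[S] = 1.56 nM.

1.56 nM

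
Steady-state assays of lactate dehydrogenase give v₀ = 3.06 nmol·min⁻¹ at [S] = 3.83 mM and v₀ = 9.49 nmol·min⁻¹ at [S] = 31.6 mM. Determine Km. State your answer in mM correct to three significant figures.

From v = Vmax[S]/(Km+[S]), each point gives Vmax = v(Km+[S])/[S].
Equating: 3.06(Km+3.83)/3.83 = 9.49(Km+31.6)/31.6.
0.7990·Km + 3.06 = 0.3003·Km + 9.49, so (0.7990 − 0.3003)·Km = 9.49 − 3.06.
Km = 6.430/0.4986 = 12.9 mM; then Vmax = 3.06(12.9+3.83)/3.83 = 13.4 nmol·min⁻¹.

12.9 mM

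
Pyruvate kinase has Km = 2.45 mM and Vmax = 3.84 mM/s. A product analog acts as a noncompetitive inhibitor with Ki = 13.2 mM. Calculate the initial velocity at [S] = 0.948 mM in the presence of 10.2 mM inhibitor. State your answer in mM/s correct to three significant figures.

With α = 1 + [I]/Ki = 1 + 10.2/13.2 = 1.773, the noncompetitive rate law is v = (Vmax/α)·[S] / (Km + [S]).
v = (3.84/1.773)×0.948 / (2.45 + 0.948) = 2.054/3.398 = 0.604 mM/s.

0.604 mM/s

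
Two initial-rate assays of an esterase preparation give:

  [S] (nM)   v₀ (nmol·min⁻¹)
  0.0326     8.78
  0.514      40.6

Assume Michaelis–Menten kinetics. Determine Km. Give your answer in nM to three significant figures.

From v = Vmax[S]/(Km+[S]), each point gives Vmax = v(Km+[S])/[S].
Equating: 8.78(Km+0.0326)/0.0326 = 40.6(Km+0.514)/0.514.
269.3·Km + 8.78 = 78.99·Km + 40.6, so (269.3 − 78.99)·Km = 40.6 − 8.78.
Km = 31.82/190.3 = 0.167 nM; then Vmax = 8.78(0.167+0.0326)/0.0326 = 53.8 nmol·min⁻¹.

0.167 nM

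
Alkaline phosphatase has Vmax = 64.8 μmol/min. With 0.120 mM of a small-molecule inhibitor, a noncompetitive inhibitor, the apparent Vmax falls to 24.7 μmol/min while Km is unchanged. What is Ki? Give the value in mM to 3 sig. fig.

Noncompetitive: Vmax,app = Vmax/α with α = 1 + [I]/Ki.
α = Vmax/Vmax,app = 64.8/24.7 = 2.623.
Since α = 1 + [I]/Ki, [I]/Ki = 2.623 − 1 = 1.623 and Ki = 0.120/1.623 = 0.0739 mM.

0.0739 mM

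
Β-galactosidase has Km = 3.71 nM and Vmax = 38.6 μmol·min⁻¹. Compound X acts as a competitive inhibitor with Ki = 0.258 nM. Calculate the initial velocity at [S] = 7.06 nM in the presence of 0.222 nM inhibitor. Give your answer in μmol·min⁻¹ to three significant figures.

α = 1 + [I]/Ki = 1 + 0.222/0.258 = 1.860.
For a competitive inhibitor, Vmax is unchanged and the apparent Km becomes α·Km: Km,app = 6.90 nM, Vmax,app = 38.6 μmol·min⁻¹.
v = Vmax,app·[S]/(Km,app + [S]) = 38.6 × 7.06/(6.90 + 7.06) = 19.5 μmol·min⁻¹.

19.5 μmol·min⁻¹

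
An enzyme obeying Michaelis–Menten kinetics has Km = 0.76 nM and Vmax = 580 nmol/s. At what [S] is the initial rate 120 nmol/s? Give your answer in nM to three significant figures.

Rearranging v = Vmax[S]/(Km+[S]) gives [S] = Km·v/(Vmax − v).
[S] = 0.76 × 120 / (580 − 120) = 91.20/460.0 = 0.198 nM.

0.198 nM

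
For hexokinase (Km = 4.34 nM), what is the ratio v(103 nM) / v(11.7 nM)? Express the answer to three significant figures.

The fractional saturations are [S]/(Km+[S]) = 11.7/16.04 = 0.7294 and 103/107.3 = 0.9596.
v₂/v₁ is just their ratio: 0.9596/0.7294 = 1.32.

1.32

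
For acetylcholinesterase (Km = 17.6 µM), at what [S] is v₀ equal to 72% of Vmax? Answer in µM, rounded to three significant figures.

45.3 µM

v/Vmax = [S]/(Km+[S]) = 0.72, so [S] = Km·0.72/(1 − 0.72) = 17.6 × 2.571.
[S] = 45.3 µM.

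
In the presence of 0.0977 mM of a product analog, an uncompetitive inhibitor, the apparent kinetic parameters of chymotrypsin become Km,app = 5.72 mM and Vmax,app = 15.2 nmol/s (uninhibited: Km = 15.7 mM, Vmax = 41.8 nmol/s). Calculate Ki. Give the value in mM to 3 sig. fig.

Uncompetitive: Vmax,app = Vmax/α (and Km,app = Km/α) with α = 1 + [I]/Ki.
α = Vmax/Vmax,app = 41.8/15.2 = 2.750.
Ki = [I]/(α − 1) = 0.0977/1.750 = 0.0558 mM.

0.0558 mM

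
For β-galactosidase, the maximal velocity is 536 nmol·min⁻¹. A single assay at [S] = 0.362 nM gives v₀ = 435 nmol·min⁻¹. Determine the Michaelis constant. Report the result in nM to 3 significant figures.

0.0841 nM

From v = Vmax[S]/(Km+[S]), Km = [S](Vmax − v)/v.
Km = 0.362 × (536 − 435) / 435 = 36.56/435 = 0.0841 nM.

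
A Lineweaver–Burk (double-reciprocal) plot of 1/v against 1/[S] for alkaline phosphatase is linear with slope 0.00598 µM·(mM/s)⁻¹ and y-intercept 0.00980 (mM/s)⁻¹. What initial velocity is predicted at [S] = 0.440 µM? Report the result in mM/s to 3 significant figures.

42.8 mM/s

The y-intercept is 1/Vmax, so Vmax = 1/0.00980 = 102 mM/s.
The slope is Km/Vmax, so Km = 0.00598 × 102 = 0.610 µM.
Then v = 102 × 0.440/(0.610 + 0.440) = 42.8 mM/s.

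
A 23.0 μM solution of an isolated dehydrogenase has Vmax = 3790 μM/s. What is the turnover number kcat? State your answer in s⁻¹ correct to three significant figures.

165 s⁻¹

kcat = Vmax/[E]total = 3790 μM/s / 23.0 μM = 165 s⁻¹.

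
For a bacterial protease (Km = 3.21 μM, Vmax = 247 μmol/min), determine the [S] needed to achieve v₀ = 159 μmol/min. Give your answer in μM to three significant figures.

Rearranging v = Vmax[S]/(Km+[S]) gives [S] = Km·v/(Vmax − v).
[S] = 3.21 × 159 / (247 − 159) = 510.4/88.00 = 5.80 μM.

5.80 μM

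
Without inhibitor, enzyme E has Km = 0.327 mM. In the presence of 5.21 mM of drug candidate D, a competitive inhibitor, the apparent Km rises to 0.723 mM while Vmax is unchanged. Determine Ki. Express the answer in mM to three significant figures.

4.30 mM

Competitive: Km,app = α·Km with α = 1 + [I]/Ki.
α = Km,app/Km = 0.723/0.327 = 2.211.
Since α = 1 + [I]/Ki, [I]/Ki = 2.211 − 1 = 1.211 and Ki = 5.21/1.211 = 4.30 mM.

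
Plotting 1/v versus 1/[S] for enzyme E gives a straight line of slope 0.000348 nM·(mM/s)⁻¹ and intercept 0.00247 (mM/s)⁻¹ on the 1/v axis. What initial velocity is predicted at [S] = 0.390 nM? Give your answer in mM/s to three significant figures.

297 mM/s

The y-intercept is 1/Vmax, so Vmax = 1/0.00247 = 405 mM/s.
The slope is Km/Vmax, so Km = 0.000348 × 405 = 0.141 nM.
Then v = 405 × 0.390/(0.141 + 0.390) = 297 mM/s.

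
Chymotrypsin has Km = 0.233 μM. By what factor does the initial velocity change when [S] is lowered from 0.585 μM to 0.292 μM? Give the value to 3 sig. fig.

Since Vmax cancels, v₂/v₁ = [S]₂(Km+[S]₁) / [S]₁(Km+[S]₂).
= 0.292×(0.233+0.585) / (0.585×(0.233+0.292)) = 0.2389/0.3071 = 0.778.

0.778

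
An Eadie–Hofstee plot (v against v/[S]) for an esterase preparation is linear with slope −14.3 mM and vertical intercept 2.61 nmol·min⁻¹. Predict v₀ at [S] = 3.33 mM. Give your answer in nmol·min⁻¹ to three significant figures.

0.493 nmol·min⁻¹

In the Eadie–Hofstee form v = Vmax − Km·(v/[S]), the slope is −Km and the intercept is Vmax, so Km = 14.3 mM and Vmax = 2.61 nmol·min⁻¹.
v = 2.61 × 3.33/(14.3 + 3.33) = 0.493 nmol·min⁻¹.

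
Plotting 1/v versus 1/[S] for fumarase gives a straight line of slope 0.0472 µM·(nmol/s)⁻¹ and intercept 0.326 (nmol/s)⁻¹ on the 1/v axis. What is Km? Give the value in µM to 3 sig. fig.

y-intercept = 1/Vmax ⇒ Vmax = 3.07 nmol/s; slope = Km/Vmax ⇒ Km = slope × Vmax.
Km = 0.0472 × 3.07 = 0.145 µM.

0.145 µM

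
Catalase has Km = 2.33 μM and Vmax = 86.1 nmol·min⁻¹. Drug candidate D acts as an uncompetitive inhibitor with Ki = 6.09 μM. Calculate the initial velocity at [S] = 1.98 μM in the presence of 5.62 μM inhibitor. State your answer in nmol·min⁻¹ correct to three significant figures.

With α = 1 + [I]/Ki = 1 + 5.62/6.09 = 1.923, the uncompetitive rate law is v = (Vmax/α)·[S] / (Km/α + [S]).
v = (86.1/1.923)×1.98 / (2.33/1.923 + 1.98) = 88.66/3.192 = 27.8 nmol·min⁻¹.

27.8 nmol·min⁻¹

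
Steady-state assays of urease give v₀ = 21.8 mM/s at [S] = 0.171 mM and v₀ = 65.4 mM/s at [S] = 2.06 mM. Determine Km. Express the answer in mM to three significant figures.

In reciprocal form, 1/v = (Km/Vmax)·(1/[S]) + 1/Vmax. The two points give (1/[S], 1/v) = (5.848, 0.04587) and (0.4854, 0.01529).
Slope = (0.04587 − 0.01529)/(5.848 − 0.4854) = 0.005703; intercept = 0.04587 − 0.005703×5.848 = 0.01252.
Vmax = 1/intercept = 79.9 mM/s; Km = slope × Vmax = 0.005703 × 79.9 = 0.455 mM.

0.455 mM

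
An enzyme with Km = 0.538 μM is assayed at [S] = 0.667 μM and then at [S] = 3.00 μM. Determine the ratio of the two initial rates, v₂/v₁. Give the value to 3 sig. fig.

The fractional saturations are [S]/(Km+[S]) = 0.667/1.205 = 0.5535 and 3.00/3.538 = 0.8479.
v₂/v₁ is just their ratio: 0.8479/0.5535 = 1.53.

1.53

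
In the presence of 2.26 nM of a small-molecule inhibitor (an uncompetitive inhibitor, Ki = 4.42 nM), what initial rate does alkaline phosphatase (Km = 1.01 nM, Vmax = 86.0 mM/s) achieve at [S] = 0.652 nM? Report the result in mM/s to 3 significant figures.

28.1 mM/s

With α = 1 + [I]/Ki = 1 + 2.26/4.42 = 1.511, the uncompetitive rate law is v = (Vmax/α)·[S] / (Km/α + [S]).
v = (86.0/1.511)×0.652 / (1.01/1.511 + 0.652) = 37.10/1.320 = 28.1 mM/s.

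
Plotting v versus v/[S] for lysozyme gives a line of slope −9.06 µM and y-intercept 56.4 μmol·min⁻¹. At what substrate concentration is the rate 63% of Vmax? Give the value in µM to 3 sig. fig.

The Eadie–Hofstee slope gives Km = 9.06 µM (slope = −Km).
v/Vmax = [S]/(Km+[S]) = 0.63 ⇒ [S] = Km·0.63/(1−0.63) = 9.06 × 1.703 = 15.4 µM.

15.4 µM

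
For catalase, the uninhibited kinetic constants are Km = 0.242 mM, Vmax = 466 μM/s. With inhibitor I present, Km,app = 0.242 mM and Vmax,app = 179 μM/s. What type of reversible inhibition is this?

noncompetitive

Vmax decreases (466 → 179 μM/s) while Km is unchanged — pure noncompetitive inhibition.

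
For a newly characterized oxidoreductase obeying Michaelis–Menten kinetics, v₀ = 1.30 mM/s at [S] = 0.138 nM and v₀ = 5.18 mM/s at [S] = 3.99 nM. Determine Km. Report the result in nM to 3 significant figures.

In reciprocal form, 1/v = (Km/Vmax)·(1/[S]) + 1/Vmax. The two points give (1/[S], 1/v) = (7.246, 0.7692) and (0.2506, 0.1931).
Slope = (0.7692 − 0.1931)/(7.246 − 0.2506) = 0.08236; intercept = 0.7692 − 0.08236×7.246 = 0.1724.
Vmax = 1/intercept = 5.80 mM/s; Km = slope × Vmax = 0.08236 × 5.80 = 0.478 nM.

0.478 nM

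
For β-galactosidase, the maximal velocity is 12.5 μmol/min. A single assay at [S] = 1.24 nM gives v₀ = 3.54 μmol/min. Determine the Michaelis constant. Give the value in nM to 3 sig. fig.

3.14 nM

v/Vmax = 3.54/12.5 = 0.2832 = [S]/(Km+[S]).
So Km + [S] = [S]/0.2832 = 4.379 nM, giving Km = 4.379 − 1.24 = 3.14 nM.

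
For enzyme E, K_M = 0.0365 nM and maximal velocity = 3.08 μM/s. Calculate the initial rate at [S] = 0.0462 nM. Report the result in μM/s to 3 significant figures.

1.72 μM/s

[S]/(Km+[S]) = 0.0462/0.08270 = 0.5586, the fractional saturation.
v = 0.5586 × Vmax = 0.5586 × 3.08 = 1.72 μM/s.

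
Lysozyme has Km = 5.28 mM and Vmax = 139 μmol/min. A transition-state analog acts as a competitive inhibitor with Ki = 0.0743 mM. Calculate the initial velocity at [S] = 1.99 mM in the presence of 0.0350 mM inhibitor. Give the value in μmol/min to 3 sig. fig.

28.3 μmol/min

α = 1 + [I]/Ki = 1 + 0.0350/0.0743 = 1.471.
For a competitive inhibitor, Vmax is unchanged and the apparent Km becomes α·Km: Km,app = 7.77 mM, Vmax,app = 139 μmol/min.
v = Vmax,app·[S]/(Km,app + [S]) = 139 × 1.99/(7.77 + 1.99) = 28.3 μmol/min.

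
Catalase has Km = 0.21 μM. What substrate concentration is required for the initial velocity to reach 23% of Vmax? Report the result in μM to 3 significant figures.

0.0627 μM

v/Vmax = [S]/(Km+[S]) = 0.23, so [S] = Km·0.23/(1 − 0.23) = 0.21 × 0.2987.
[S] = 0.0627 μM.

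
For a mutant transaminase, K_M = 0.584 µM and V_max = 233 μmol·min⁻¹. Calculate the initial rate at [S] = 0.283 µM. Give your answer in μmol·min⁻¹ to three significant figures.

[S]/(Km+[S]) = 0.283/0.8670 = 0.3264, the fractional saturation.
v = 0.3264 × Vmax = 0.3264 × 233 = 76.1 μmol·min⁻¹.

76.1 μmol·min⁻¹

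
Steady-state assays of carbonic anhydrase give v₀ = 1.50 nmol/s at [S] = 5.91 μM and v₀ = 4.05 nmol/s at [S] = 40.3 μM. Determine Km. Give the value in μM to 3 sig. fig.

16.6 μM

In reciprocal form, 1/v = (Km/Vmax)·(1/[S]) + 1/Vmax. The two points give (1/[S], 1/v) = (0.1692, 0.6667) and (0.02481, 0.2469).
Slope = (0.6667 − 0.2469)/(0.1692 − 0.02481) = 2.907; intercept = 0.6667 − 2.907×0.1692 = 0.1748.
Vmax = 1/intercept = 5.72 nmol/s; Km = slope × Vmax = 2.907 × 5.72 = 16.6 μM.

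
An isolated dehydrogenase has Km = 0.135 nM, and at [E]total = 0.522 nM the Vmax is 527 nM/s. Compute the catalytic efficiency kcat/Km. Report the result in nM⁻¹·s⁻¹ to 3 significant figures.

7480 nM⁻¹·s⁻¹

kcat = Vmax/[E]total = 527/0.522 = 1010 s⁻¹.
kcat/Km = 1010/0.135 = 7480 nM⁻¹·s⁻¹.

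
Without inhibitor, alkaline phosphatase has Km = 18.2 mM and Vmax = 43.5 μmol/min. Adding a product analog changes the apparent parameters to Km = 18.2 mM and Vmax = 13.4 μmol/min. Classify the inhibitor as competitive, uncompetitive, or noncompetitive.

noncompetitive

Vmax decreases (43.5 → 13.4 μmol/min) while Km is unchanged — pure noncompetitive inhibition.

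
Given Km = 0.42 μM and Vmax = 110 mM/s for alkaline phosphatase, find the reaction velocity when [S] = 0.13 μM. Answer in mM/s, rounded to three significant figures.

[S]/(Km+[S]) = 0.13/0.5500 = 0.2364, the fractional saturation.
v = 0.2364 × Vmax = 0.2364 × 110 = 26.0 mM/s.

26.0 mM/s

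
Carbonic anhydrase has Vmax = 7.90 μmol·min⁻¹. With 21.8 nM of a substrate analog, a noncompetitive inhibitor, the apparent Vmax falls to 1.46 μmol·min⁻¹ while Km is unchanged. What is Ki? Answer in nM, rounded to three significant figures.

Noncompetitive: Vmax,app = Vmax/α with α = 1 + [I]/Ki.
α = Vmax/Vmax,app = 7.90/1.46 = 5.411.
Ki = [I]/(α − 1) = 21.8/4.411 = 4.94 nM.

4.94 nM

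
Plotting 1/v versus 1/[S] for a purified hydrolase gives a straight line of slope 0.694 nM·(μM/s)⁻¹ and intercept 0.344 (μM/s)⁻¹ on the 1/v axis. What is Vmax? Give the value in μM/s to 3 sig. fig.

2.91 μM/s

The y-intercept of a Lineweaver–Burk plot equals 1/Vmax, so Vmax = 1/0.344 = 2.91 μM/s.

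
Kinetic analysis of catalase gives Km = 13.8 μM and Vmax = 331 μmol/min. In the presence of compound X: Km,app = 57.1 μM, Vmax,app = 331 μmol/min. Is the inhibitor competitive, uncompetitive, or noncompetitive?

Km increases (13.8 → 57.1 μM) while Vmax is unchanged — the hallmark of competitive inhibition.

competitive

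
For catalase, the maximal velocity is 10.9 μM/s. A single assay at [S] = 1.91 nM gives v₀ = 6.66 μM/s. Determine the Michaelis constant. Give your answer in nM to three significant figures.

v/Vmax = 6.66/10.9 = 0.6110 = [S]/(Km+[S]).
So Km + [S] = [S]/0.6110 = 3.126 nM, giving Km = 3.126 − 1.91 = 1.22 nM.

1.22 nM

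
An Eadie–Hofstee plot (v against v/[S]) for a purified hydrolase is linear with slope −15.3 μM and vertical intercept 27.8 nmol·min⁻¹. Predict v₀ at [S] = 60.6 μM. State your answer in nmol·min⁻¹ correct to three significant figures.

22.2 nmol·min⁻¹

In the Eadie–Hofstee form v = Vmax − Km·(v/[S]), the slope is −Km and the intercept is Vmax, so Km = 15.3 μM and Vmax = 27.8 nmol·min⁻¹.
v = 27.8 × 60.6/(15.3 + 60.6) = 22.2 nmol·min⁻¹.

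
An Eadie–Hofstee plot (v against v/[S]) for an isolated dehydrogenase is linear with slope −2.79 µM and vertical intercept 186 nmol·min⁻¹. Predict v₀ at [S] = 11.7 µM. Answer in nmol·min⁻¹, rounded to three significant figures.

In the Eadie–Hofstee form v = Vmax − Km·(v/[S]), the slope is −Km and the intercept is Vmax, so Km = 2.79 µM and Vmax = 186 nmol·min⁻¹.
v = 186 × 11.7/(2.79 + 11.7) = 150 nmol·min⁻¹.

150 nmol·min⁻¹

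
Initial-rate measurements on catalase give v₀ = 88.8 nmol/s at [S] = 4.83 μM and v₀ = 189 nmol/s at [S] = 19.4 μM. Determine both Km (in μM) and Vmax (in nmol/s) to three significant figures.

In reciprocal form, 1/v = (Km/Vmax)·(1/[S]) + 1/Vmax. The two points give (1/[S], 1/v) = (0.2070, 0.01126) and (0.05155, 0.005291).
Slope = (0.01126 − 0.005291)/(0.2070 − 0.05155) = 0.03840; intercept = 0.01126 − 0.03840×0.2070 = 0.003312.
Vmax = 1/intercept = 302 nmol/s; Km = slope × Vmax = 0.03840 × 302 = 11.6 μM.

Km = 11.6 μM; Vmax = 302 nmol/s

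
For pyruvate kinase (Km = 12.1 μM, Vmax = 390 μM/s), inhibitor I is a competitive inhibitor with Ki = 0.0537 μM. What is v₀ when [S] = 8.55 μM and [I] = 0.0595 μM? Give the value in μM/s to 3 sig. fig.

With α = 1 + [I]/Ki = 1 + 0.0595/0.0537 = 2.108, the competitive rate law is v = Vmax[S] / (αKm + [S]).
v = 390×8.55 / (2.108×12.1 + 8.55) = 3335/34.06 = 97.9 μM/s.

97.9 μM/s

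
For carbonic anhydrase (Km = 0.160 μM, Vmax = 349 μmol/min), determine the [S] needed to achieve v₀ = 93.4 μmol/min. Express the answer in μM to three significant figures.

Rearranging v = Vmax[S]/(Km+[S]) gives [S] = Km·v/(Vmax − v).
[S] = 0.160 × 93.4 / (349 − 93.4) = 14.94/255.6 = 0.0585 μM.

0.0585 μM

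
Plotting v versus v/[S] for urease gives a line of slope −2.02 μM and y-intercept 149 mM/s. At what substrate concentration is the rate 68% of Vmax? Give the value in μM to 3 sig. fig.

The Eadie–Hofstee slope gives Km = 2.02 μM (slope = −Km).
v/Vmax = [S]/(Km+[S]) = 0.68 ⇒ [S] = Km·0.68/(1−0.68) = 2.02 × 2.125 = 4.29 μM.

4.29 μM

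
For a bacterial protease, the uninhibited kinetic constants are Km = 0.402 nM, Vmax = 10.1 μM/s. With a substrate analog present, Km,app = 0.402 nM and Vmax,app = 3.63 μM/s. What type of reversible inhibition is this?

Vmax decreases (10.1 → 3.63 μM/s) while Km is unchanged — pure noncompetitive inhibition.

noncompetitive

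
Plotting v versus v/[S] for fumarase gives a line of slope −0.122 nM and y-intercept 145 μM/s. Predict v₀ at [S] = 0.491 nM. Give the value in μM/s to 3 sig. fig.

116 μM/s

In the Eadie–Hofstee form v = Vmax − Km·(v/[S]), the slope is −Km and the intercept is Vmax, so Km = 0.122 nM and Vmax = 145 μM/s.
v = 145 × 0.491/(0.122 + 0.491) = 116 μM/s.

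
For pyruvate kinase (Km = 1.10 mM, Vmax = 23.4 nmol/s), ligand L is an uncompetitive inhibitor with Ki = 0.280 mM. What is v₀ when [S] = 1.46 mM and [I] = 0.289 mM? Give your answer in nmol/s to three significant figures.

α = 1 + [I]/Ki = 1 + 0.289/0.280 = 2.032.
For an uncompetitive inhibitor, both parameters are divided by α, giving Vmax/α and Km/α: Km,app = 0.541 mM, Vmax,app = 11.5 nmol/s.
v = Vmax,app·[S]/(Km,app + [S]) = 11.5 × 1.46/(0.541 + 1.46) = 8.40 nmol/s.

8.40 nmol/s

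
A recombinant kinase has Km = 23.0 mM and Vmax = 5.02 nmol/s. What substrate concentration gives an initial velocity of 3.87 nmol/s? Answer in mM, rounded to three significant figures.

The required fractional saturation is v/Vmax = 3.87/5.02 = 0.7709.
Then [S]/(Km+[S]) = 0.7709 ⇒ [S] = 23.0 × 0.7709/(1 − 0.7709) = 77.4 mM.

77.4 mM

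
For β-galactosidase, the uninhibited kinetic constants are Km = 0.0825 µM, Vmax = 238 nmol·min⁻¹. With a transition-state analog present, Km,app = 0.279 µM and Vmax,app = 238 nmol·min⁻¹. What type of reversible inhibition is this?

Km increases (0.0825 → 0.279 µM) while Vmax is unchanged — the hallmark of competitive inhibition.

competitive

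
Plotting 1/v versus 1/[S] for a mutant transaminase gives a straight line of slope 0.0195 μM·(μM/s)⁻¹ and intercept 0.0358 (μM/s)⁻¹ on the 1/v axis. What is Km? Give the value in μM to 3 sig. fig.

y-intercept = 1/Vmax ⇒ Vmax = 27.9 μM/s; slope = Km/Vmax ⇒ Km = slope × Vmax.
Km = 0.0195 × 27.9 = 0.545 μM.

0.545 μM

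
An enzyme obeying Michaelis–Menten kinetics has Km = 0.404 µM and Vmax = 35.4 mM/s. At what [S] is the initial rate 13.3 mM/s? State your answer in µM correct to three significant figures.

The required fractional saturation is v/Vmax = 13.3/35.4 = 0.3757.
Then [S]/(Km+[S]) = 0.3757 ⇒ [S] = 0.404 × 0.3757/(1 − 0.3757) = 0.243 µM.

0.243 µM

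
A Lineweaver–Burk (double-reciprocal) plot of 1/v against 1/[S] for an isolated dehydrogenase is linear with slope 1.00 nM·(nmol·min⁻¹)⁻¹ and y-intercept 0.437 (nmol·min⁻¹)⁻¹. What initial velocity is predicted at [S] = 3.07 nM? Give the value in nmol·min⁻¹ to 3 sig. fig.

1.31 nmol·min⁻¹

The y-intercept is 1/Vmax, so Vmax = 1/0.437 = 2.29 nmol·min⁻¹.
The slope is Km/Vmax, so Km = 1.00 × 2.29 = 2.29 nM.
Then v = 2.29 × 3.07/(2.29 + 3.07) = 1.31 nmol·min⁻¹.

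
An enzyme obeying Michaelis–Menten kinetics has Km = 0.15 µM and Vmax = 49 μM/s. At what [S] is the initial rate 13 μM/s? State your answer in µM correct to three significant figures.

The required fractional saturation is v/Vmax = 13/49 = 0.2653.
Then [S]/(Km+[S]) = 0.2653 ⇒ [S] = 0.15 × 0.2653/(1 − 0.2653) = 0.0542 µM.

0.0542 µM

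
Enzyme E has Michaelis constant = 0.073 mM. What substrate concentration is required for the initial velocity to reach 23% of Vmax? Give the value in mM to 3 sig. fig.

v/Vmax = [S]/(Km+[S]) = 0.23, so [S] = Km·0.23/(1 − 0.23) = 0.073 × 0.2987.
[S] = 0.0218 mM.

0.0218 mM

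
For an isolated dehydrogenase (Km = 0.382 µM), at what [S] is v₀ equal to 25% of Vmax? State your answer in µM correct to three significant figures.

v/Vmax = [S]/(Km+[S]) = 0.25, so [S] = Km·0.25/(1 − 0.25) = 0.382 × 0.3333.
[S] = 0.127 µM.

0.127 µM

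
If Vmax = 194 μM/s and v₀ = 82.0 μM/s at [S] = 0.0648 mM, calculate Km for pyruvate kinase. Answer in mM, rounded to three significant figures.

0.0885 mM

v/Vmax = 82.0/194 = 0.4227 = [S]/(Km+[S]).
So Km + [S] = [S]/0.4227 = 0.1533 mM, giving Km = 0.1533 − 0.0648 = 0.0885 mM.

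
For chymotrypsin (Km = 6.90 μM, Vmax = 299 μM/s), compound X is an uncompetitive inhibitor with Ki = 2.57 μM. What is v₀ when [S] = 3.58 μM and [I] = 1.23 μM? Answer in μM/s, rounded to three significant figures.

87.8 μM/s

With α = 1 + [I]/Ki = 1 + 1.23/2.57 = 1.479, the uncompetitive rate law is v = (Vmax/α)·[S] / (Km/α + [S]).
v = (299/1.479)×3.58 / (6.90/1.479 + 3.58) = 723.9/8.247 = 87.8 μM/s.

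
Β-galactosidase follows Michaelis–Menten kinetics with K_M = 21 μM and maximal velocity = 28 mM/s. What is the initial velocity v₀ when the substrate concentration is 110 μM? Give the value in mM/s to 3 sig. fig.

23.5 mM/s

v = Vmax·[S]/(Km + [S]) = 28 × 110 / (21 + 110)
  = 3080 / 131.0 = 23.5 mM/s.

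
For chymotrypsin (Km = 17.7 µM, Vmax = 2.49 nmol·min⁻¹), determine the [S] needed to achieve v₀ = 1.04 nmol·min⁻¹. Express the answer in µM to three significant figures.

12.7 µM

Rearranging v = Vmax[S]/(Km+[S]) gives [S] = Km·v/(Vmax − v).
[S] = 17.7 × 1.04 / (2.49 − 1.04) = 18.41/1.450 = 12.7 µM.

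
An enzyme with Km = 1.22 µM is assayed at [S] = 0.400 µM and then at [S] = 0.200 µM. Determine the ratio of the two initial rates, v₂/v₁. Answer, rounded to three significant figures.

Since Vmax cancels, v₂/v₁ = [S]₂(Km+[S]₁) / [S]₁(Km+[S]₂).
= 0.200×(1.22+0.400) / (0.400×(1.22+0.200)) = 0.3240/0.5680 = 0.570.

0.570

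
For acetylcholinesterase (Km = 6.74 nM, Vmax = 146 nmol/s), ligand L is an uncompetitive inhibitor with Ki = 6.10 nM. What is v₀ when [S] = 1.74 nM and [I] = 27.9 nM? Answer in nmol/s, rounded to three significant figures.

With α = 1 + [I]/Ki = 1 + 27.9/6.10 = 5.574, the uncompetitive rate law is v = (Vmax/α)·[S] / (Km/α + [S]).
v = (146/5.574)×1.74 / (6.74/5.574 + 1.74) = 45.58/2.949 = 15.5 nmol/s.

15.5 nmol/s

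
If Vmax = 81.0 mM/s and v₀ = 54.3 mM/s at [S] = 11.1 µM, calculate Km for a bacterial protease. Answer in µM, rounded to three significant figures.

v/Vmax = 54.3/81.0 = 0.6704 = [S]/(Km+[S]).
So Km + [S] = [S]/0.6704 = 16.56 µM, giving Km = 16.56 − 11.1 = 5.46 µM.

5.46 µM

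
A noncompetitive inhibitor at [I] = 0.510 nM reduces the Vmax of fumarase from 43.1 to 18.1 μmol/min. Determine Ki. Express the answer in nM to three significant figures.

0.369 nM

Noncompetitive: Vmax,app = Vmax/α with α = 1 + [I]/Ki.
α = Vmax/Vmax,app = 43.1/18.1 = 2.381.
Since α = 1 + [I]/Ki, [I]/Ki = 2.381 − 1 = 1.381 and Ki = 0.510/1.381 = 0.369 nM.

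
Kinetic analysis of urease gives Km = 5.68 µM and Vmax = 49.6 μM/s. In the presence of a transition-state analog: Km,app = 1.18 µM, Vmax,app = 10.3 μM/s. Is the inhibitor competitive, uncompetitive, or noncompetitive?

Both Km and Vmax decrease by the same factor (~4.80-fold) — characteristic of uncompetitive inhibition.

uncompetitive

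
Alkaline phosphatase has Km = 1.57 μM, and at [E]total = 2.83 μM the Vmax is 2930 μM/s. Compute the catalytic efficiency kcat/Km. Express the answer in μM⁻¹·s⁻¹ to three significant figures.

kcat = Vmax/[E]total = 2930/2.83 = 1040 s⁻¹.
kcat/Km = 1040/1.57 = 659 μM⁻¹·s⁻¹.

659 μM⁻¹·s⁻¹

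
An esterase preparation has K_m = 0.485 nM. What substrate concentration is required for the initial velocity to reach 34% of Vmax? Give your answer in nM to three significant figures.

v/Vmax = [S]/(Km+[S]) = 0.34, so [S] = Km·0.34/(1 − 0.34) = 0.485 × 0.5152.
[S] = 0.250 nM.

0.250 nM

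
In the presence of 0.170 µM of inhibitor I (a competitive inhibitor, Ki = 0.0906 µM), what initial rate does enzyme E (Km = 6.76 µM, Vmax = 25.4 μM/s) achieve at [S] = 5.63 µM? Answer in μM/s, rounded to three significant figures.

With α = 1 + [I]/Ki = 1 + 0.170/0.0906 = 2.876, the competitive rate law is v = Vmax[S] / (αKm + [S]).
v = 25.4×5.63 / (2.876×6.76 + 5.63) = 143.0/25.07 = 5.70 μM/s.

5.70 μM/s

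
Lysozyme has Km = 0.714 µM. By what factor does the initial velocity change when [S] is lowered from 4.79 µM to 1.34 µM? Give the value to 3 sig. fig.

The fractional saturations are [S]/(Km+[S]) = 4.79/5.504 = 0.8703 and 1.34/2.054 = 0.6524.
v₂/v₁ is just their ratio: 0.6524/0.8703 = 0.750.

0.750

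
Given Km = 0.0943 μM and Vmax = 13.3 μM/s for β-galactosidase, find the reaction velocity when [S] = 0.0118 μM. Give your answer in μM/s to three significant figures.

1.48 μM/s

v = Vmax·[S]/(Km + [S]) = 13.3 × 0.0118 / (0.0943 + 0.0118)
  = 0.1569 / 0.1061 = 1.48 μM/s.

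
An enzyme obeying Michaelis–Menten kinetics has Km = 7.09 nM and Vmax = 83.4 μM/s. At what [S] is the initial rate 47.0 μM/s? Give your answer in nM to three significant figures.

Rearranging v = Vmax[S]/(Km+[S]) gives [S] = Km·v/(Vmax − v).
[S] = 7.09 × 47.0 / (83.4 − 47.0) = 333.2/36.40 = 9.15 nM.

9.15 nM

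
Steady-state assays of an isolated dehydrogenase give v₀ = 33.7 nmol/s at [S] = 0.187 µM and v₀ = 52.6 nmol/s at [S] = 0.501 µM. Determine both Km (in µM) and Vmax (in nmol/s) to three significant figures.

Km = 0.251 µM; Vmax = 79.0 nmol/s

From v = Vmax[S]/(Km+[S]), each point gives Vmax = v(Km+[S])/[S].
Equating: 33.7(Km+0.187)/0.187 = 52.6(Km+0.501)/0.501.
180.2·Km + 33.7 = 105.0·Km + 52.6, so (180.2 − 105.0)·Km = 52.6 − 33.7.
Km = 18.90/75.22 = 0.251 µM; then Vmax = 33.7(0.251+0.187)/0.187 = 79.0 nmol/s.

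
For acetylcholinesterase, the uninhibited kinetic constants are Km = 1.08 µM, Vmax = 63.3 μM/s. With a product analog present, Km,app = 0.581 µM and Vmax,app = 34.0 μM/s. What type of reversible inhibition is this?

Both Km and Vmax decrease by the same factor (~1.86-fold) — characteristic of uncompetitive inhibition.

uncompetitive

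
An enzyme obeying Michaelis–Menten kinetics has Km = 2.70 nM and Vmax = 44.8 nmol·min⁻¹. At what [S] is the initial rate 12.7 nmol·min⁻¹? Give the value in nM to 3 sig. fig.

1.07 nM

Rearranging v = Vmax[S]/(Km+[S]) gives [S] = Km·v/(Vmax − v).
[S] = 2.70 × 12.7 / (44.8 − 12.7) = 34.29/32.10 = 1.07 nM.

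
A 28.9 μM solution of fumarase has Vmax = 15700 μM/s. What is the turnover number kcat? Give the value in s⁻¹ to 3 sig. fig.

543 s⁻¹

kcat = Vmax/[E]total = 15700 μM/s / 28.9 μM = 543 s⁻¹.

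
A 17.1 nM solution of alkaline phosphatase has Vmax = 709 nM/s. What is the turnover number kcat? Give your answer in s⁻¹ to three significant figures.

kcat = Vmax/[E]total = 709 nM/s / 17.1 nM = 41.5 s⁻¹.

41.5 s⁻¹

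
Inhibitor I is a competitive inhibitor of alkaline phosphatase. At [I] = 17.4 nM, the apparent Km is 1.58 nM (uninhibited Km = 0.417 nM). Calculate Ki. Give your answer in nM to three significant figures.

Competitive: Km,app = α·Km with α = 1 + [I]/Ki.
α = Km,app/Km = 1.58/0.417 = 3.789.
Ki = [I]/(α − 1) = 17.4/2.789 = 6.24 nM.

6.24 nM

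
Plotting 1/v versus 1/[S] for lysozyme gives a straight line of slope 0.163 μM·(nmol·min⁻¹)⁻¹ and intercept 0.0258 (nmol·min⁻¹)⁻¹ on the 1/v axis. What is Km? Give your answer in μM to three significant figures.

y-intercept = 1/Vmax ⇒ Vmax = 38.8 nmol·min⁻¹; slope = Km/Vmax ⇒ Km = slope × Vmax.
Km = 0.163 × 38.8 = 6.32 μM.

6.32 μM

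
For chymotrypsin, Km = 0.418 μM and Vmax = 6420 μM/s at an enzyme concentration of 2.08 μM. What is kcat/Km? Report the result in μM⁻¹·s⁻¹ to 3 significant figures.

7380 μM⁻¹·s⁻¹

kcat = Vmax/[E]total = 6420/2.08 = 3090 s⁻¹.
kcat/Km = 3090/0.418 = 7380 μM⁻¹·s⁻¹.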